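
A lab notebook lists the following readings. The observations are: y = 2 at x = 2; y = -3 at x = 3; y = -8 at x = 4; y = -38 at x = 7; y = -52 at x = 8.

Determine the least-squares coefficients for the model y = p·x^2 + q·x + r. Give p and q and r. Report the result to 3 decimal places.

p = -0.977, q = 0.836, r = 3.942

With design matrix A, AᵀA = [[6850, 954, 142]; [954, 142, 24]; [142, 24, 5]] and Aᵀy = [-5337, -719, -99]ᵀ.
Row-reducing yields p = -1587/1624, q = 1357/1624, r = 3201/812.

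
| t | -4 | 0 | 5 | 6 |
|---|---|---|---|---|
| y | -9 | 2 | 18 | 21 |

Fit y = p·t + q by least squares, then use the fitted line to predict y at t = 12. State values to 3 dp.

Normal-equation sums: Σt·t = 77, Σt = 7, Σ1 = 4.
For Aᵀy: Σt·y = 252, Σy = 32.
So AᵀA·[p, q]ᵀ = Aᵀy: [[77, 7]; [7, 4]]·[p, q]ᵀ = [252, 32]ᵀ.
Eliminating q: 4·(row 1) − 7·(row 2) gives 259·p = 4·252 − 7·32 = 784, so p = 112/37.
Then q = (32 − 7·(112/37))/4 = 100/37.
At t = 12: ŷ = (112/37)·(12) + (100/37)·(1) = 1444/37.

ŷ = 39.027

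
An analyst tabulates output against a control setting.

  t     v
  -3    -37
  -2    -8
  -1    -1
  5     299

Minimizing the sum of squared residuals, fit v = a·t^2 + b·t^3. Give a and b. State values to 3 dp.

a = 1.921, b = 2.008

The normal system AᵀA·[a, b]ᵀ = Aᵀv is [[723, 2849]; [2849, 16419]]·[a, b]ᵀ = [7109, 38439]ᵀ.
Eliminating b: 16419·(row 1) − 2849·(row 2) gives 3754136·a = 16419·7109 − 2849·38439 = 7209960, so a = 901245/469267.
Then b = (38439 − 2849·(901245/469267))/16419 = 942232/469267.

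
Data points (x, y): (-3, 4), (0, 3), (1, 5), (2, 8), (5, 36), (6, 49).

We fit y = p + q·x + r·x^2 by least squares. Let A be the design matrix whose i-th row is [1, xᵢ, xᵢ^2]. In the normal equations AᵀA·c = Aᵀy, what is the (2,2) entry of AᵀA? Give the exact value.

Row 2 ↔ basis x, column 2 ↔ basis x, so (AᵀA)_{2,2} = Σᵢ (x)·(x) = (-3)·(-3) + (0)·(0) + (1)·(1) + (2)·(2) + (5)·(5) + (6)·(6) = 75.

75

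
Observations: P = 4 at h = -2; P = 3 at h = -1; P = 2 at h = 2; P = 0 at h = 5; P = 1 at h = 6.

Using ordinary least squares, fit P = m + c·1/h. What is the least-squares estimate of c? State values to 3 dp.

Setting ∂/∂m … = 0 gives: 5·m + (-19/30)·c = 10;  (-19/30)·m + (1411/900)·c = -23/6.
Determinant 5·(1411/900) − (-19/30)² = 3347/450.
m = (10·(1411/900) − (-19/30)·(-23/6))/(3347/450) = 11925/6694; c = (5·(-23/6) − (-19/30)·10)/(3347/450) = -5775/3347.

c = -1.725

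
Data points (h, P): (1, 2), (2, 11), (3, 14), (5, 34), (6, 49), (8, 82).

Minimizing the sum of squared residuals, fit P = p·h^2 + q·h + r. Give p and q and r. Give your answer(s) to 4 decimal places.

Sums needed: Σh^2·h^2 = 6115, Σh^2·h = 889, Σh^2 = 139, Σh·h = 139, Σh = 25, Σ1 = 6.
And Σh^2·P = 8034, Σh·P = 1186, ΣP = 192.
MᵀM·[p, q, r]ᵀ = MᵀP becomes [[6115, 889, 139]; [889, 139, 25]; [139, 25, 6]]·[p, q, r]ᵀ = [8034, 1186, 192]ᵀ.
Solving the 3×3 system (Gaussian elimination) gives p = 145/132, q = 173/132, r = 12/11.

p = 1.0985, q = 1.3106, r = 1.0909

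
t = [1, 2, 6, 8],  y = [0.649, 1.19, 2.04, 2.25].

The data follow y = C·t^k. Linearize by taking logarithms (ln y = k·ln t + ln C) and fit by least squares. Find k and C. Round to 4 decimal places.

With ln yᵢ as the transformed response and ln tᵢ as the regressor:
Σln t = 4.5643, Σ(ln t)² = 8.0149, Σln y = 1.2655, Σln t·ln y = 3.0843.
Normal system: [[8.0149, 4.5643]; [4.5643, 4]]·[k, ln C]ᵀ = [3.0843, 1.2655]ᵀ.
Δ = 8.0149·4 − (4.5643)² = 11.2265; k = (3.0843·4 − 4.5643·1.2655)/11.2265 = 0.58442, ln C = (8.0149·1.2655 − 4.5643·3.0843)/11.2265 = -0.35049, so C = exp(-0.35049) = 0.70434.

k = 0.5844, C = 0.7043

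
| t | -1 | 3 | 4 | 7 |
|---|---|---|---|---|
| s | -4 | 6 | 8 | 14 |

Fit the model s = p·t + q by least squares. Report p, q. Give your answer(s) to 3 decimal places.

p = 2.260, q = -1.344

From the data, Σt·t = 75, Σt = 13, Σ1 = 4.
For Xᵀs: Σt·s = 152, Σs = 24.
XᵀX·[p, q]ᵀ = Xᵀs becomes [[75, 13]; [13, 4]]·[p, q]ᵀ = [152, 24]ᵀ.
Determinant 75·4 − 13² = 131.
p = (152·4 − 13·24)/131 = 296/131; q = (75·24 − 13·152)/131 = -176/131.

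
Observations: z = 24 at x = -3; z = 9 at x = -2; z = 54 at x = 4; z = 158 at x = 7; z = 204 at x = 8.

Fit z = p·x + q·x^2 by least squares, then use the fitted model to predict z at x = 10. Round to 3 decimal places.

ẑ = 316.169

Forming MᵀM = [[142, 884]; [884, 6850]] and Mᵀz = [2864, 21914]ᵀ gives MᵀM·[p, q]ᵀ = Mᵀz.
Eliminating q: 6850·(row 1) − 884·(row 2) gives 191244·p = 6850·2864 − 884·21914 = 246424, so p = 61606/47811.
Then q = (21914 − 884·(61606/47811))/6850 = 145003/47811.
At x = 10: ẑ = (61606/47811)·(10) + (145003/47811)·(100) = 15116360/47811.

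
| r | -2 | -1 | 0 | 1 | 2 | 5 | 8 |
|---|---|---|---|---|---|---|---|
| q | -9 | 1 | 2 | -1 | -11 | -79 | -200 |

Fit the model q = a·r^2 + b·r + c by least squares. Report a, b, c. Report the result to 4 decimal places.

The normal system AᵀA·[a, b, c]ᵀ = Aᵀq is [[4755, 637, 99]; [637, 99, 13]; [99, 13, 7]]·[a, b, c]ᵀ = [-14855, -2001, -297]ᵀ.
Row-reducing yields a = -15397/5009, b = -7565/10018, c = 24515/10018.

a = -3.0739, b = -0.7551, c = 2.4471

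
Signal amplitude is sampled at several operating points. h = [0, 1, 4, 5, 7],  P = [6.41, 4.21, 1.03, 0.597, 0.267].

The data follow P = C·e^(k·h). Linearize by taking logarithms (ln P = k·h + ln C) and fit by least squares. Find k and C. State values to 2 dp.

Linearized form: ln P = k·h + ln C. From the 5 transformed points,
AᵀA = [[91.0000, 17.0000]; [17.0000, 5]], rhs = [-10.2670, 1.4885]ᵀ  (here Σh = 17.0000, Σ(h)² = 91.0000, Σln P = 1.4885, Σh·ln P = -10.2670).
Δ = 91.0000·5 − (17.0000)² = 166.0000; k = (-10.2670·5 − 17.0000·1.4885)/166.0000 = -0.46169, ln C = (91.0000·1.4885 − 17.0000·-10.2670)/166.0000 = 1.86745, so C = exp(1.86745) = 6.47176.

k = -0.46, C = 6.47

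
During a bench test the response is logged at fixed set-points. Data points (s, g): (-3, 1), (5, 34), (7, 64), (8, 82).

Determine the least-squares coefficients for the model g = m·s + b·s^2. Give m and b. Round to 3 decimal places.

m = 2.300, b = 0.979

From the data, Σs·s = 147, Σs·s^2 = 953, Σs^2·s^2 = 7203.
Right-hand side: Σs·g = 1271, Σs^2·g = 9243.
So MᵀM·[m, b]ᵀ = Mᵀg: [[147, 953]; [953, 7203]]·[m, b]ᵀ = [1271, 9243]ᵀ.
Δ = 147·7203 − 953² = 150632.
m = (1271·7203 − 953·9243)/150632 = 173217/75316; b = (147·9243 − 953·1271)/150632 = 73729/75316.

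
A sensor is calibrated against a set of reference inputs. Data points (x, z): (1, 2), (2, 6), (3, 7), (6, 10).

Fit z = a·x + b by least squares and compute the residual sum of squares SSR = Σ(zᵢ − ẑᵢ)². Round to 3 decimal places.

SSR = 4.179

Sums needed: Σx·x = 50, Σx = 12, Σ1 = 4.
Moment sums: Σx·z = 95, Σz = 25.
So AᵀA·[a, b]ᵀ = Aᵀz: [[50, 12]; [12, 4]]·[a, b]ᵀ = [95, 25]ᵀ.
Eliminating b: 4·(row 1) − 12·(row 2) gives 56·a = 4·95 − 12·25 = 80, so a = 10/7.
Then b = (25 − 12·(10/7))/4 = 55/28.
Residuals: -39/28, 33/28, 3/4, -15/28; SSR = 117/28.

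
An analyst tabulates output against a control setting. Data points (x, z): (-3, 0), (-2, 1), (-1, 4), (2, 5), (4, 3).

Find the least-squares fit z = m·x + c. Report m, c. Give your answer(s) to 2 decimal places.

The normal system MᵀM·[m, c]ᵀ = Mᵀz is [[34, 0]; [0, 5]]·[m, c]ᵀ = [16, 13]ᵀ.
Δ = 34·5 − 0² = 170.
m = (16·5 − 0·13)/170 = 8/17; c = (34·13 − 0·16)/170 = 13/5.

m = 0.47, c = 2.60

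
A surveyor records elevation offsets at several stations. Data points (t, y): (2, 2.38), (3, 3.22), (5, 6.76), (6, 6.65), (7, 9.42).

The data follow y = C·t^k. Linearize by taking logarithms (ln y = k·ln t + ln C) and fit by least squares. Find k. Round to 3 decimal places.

With ln yᵢ as the transformed response and ln tᵢ as the regressor:
Sums: Σln t = 7.1389, Σ(ln t)² = 11.2747, Σln y = 8.0850, Σln t·ln y = 12.7205.
Normal system: [[11.2747, 7.1389]; [7.1389, 5]]·[k, ln C]ᵀ = [12.7205, 8.0850]ᵀ.
Solving (det = 5.4099): k = 1.08779, ln C = 0.06387.

k = 1.088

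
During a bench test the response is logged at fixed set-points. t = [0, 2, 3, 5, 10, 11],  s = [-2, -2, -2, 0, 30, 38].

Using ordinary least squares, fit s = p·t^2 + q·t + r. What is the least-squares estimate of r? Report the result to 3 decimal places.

r = -1.245

The normal system XᵀX·[p, q, r]ᵀ = Xᵀs is [[25363, 2491, 259]; [2491, 259, 31]; [259, 31, 6]]·[p, q, r]ᵀ = [7572, 708, 62]ᵀ.
Row-reducing yields p = 9235/18178, q = -36419/18178, r = -11320/9089.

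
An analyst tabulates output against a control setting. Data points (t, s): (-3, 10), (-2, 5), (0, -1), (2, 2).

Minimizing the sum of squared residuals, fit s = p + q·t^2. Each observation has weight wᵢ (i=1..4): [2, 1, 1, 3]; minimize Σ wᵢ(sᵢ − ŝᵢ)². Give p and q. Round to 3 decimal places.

AᵀWA·[p, q]ᵀ = AᵀWs reads: 7·p + 34·q = 30;  34·p + 226·q = 224.
Δ = 7·226 − 34² = 426.
p = (30·226 − 34·224)/426 = -418/213; q = (7·224 − 34·30)/426 = 274/213.

p = -1.962, q = 1.286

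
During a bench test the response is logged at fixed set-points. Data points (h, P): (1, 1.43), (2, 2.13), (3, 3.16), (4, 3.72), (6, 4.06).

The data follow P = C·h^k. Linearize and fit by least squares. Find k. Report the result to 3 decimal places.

k = 0.623

Linearized form: ln P = k·ln h + ln C. From the 5 transformed points,
AᵀA = [[6.8196, 4.9698]; [4.9698, 5]], rhs = [6.1199, 4.9793]ᵀ  (here Σln h = 4.9698, Σ(ln h)² = 6.8196, Σln P = 4.9793, Σln h·ln P = 6.1199).
Slope k = (n·Σln h·ln P − Σln h·Σln P)/(n·Σ(ln h)² − (Σln h)²) = (5·6.1199 − 4.9698·4.9793)/9.3990 = 0.62278; ln C = (Σln P − k·Σln h)/n = 0.37683.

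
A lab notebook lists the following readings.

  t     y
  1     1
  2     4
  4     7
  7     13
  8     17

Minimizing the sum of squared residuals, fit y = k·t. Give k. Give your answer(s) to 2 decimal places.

k = 1.97

XᵀX·[k]ᵀ = Xᵀy reads: 134·k = 264.
k = 264/134 = 1.97015.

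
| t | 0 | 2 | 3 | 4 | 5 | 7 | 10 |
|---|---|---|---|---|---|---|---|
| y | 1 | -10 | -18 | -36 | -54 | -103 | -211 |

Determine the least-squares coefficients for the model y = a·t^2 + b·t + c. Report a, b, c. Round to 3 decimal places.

a = -2.053, b = -0.596, c = 0.593

XᵀX·[a, b, c]ᵀ = Xᵀy reads: 13379·a + 1567·b + 203·c = -28275;  1567·a + 203·b + 31·c = -3319;  203·a + 31·b + 7·c = -431.
(Σt^2·t^2 = 13379, Σt^2·t = 1567, Σt^2 = 203, Σt·t = 203, Σt = 31, Σ1 = 7, Σt^2·y = -28275, Σt·y = -3319, Σy = -431.)
Row-reducing yields a = -10351/5043, b = -3007/5043, c = 997/1681.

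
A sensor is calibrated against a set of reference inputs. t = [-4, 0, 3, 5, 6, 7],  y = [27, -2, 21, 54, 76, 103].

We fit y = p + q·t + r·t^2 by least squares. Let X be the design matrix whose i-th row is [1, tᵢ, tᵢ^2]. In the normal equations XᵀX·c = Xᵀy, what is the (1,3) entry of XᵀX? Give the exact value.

Row 1 ↔ basis 1, column 3 ↔ basis t^2, so (XᵀX)_{1,3} = Σᵢ t^2 = (1)·(16) + (1)·(0) + (1)·(9) + (1)·(25) + (1)·(36) + (1)·(49) = 135.

135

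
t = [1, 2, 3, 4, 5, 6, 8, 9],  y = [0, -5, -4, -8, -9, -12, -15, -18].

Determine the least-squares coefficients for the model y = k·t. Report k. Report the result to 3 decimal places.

k = -1.919

Entries of AᵀA: Σt·t = 236.
And Σt·y = -453.
AᵀA·[k]ᵀ = Aᵀy becomes [[236]]·[k]ᵀ = [-453]ᵀ.
Hence k = -453 / 236 ≈ -1.91949.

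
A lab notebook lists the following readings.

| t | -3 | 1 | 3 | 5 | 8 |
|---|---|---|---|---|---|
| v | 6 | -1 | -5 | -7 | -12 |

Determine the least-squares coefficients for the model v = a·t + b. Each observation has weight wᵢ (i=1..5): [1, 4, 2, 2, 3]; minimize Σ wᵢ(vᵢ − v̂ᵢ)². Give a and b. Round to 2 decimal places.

Entries of MᵀWM: Σwᵢ·t·t = 273, Σwᵢ·t = 41, Σwᵢ·1 = 12.
Right-hand side: Σwᵢ·t·v = -410, Σwᵢ·v = -58.
Normal equations: [[273, 41]; [41, 12]]·[a, b]ᵀ = [-410, -58]ᵀ.
det = 273·12 − 41² = 1595.
a = ((-410)·12 − 41·(-58))/1595 = -2542/1595; b = (273·(-58) − 41·(-410))/1595 = 976/1595.

a = -1.59, b = 0.61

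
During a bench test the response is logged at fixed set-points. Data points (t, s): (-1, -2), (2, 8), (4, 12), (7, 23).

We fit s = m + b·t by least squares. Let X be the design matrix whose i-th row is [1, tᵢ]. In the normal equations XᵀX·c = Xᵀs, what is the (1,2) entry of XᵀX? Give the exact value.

12

Row 1 ↔ basis 1, column 2 ↔ basis t, so (XᵀX)_{1,2} = Σᵢ t = (1)·(-1) + (1)·(2) + (1)·(4) + (1)·(7) = 12.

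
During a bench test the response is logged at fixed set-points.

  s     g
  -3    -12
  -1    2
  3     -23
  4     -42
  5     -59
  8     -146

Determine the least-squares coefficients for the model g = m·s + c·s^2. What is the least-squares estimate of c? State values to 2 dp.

MᵀM·[m, c]ᵀ = Mᵀg reads: 124·m + 700·c = -1666;  700·m + 5140·c = -11804.
(Σs·s = 124, Σs·s^2 = 700, Σs^2·s^2 = 5140, Σs·g = -1666, Σs^2·g = -11804.)
Eliminating c: 5140·(row 1) − 700·(row 2) gives 147360·m = 5140·(-1666) − 700·(-11804) = -300440, so m = -7511/3684.
Then c = ((-11804) − 700·(-7511/3684))/5140 = -37187/18420.

c = -2.02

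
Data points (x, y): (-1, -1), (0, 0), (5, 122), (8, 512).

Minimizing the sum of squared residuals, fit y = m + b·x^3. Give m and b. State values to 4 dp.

m = -0.8418, b = 1.0006

Compute the Gram sums: Σ1 = 4, Σx^3 = 636, Σx^3·x^3 = 277770.
For Mᵀy: Σy = 633, Σx^3·y = 277395.
Eliminating b: 277770·(row 1) − 636·(row 2) gives 706584·m = 277770·633 − 636·277395 = -594810, so m = -99135/117764.
Then b = (277395 − 636·(-99135/117764))/277770 = 29458/29441.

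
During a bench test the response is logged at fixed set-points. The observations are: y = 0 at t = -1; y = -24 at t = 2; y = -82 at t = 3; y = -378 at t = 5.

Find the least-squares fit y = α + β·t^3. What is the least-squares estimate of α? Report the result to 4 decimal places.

α = -1.2747

Compute the Gram sums: Σ1 = 4, Σt^3 = 159, Σt^3·t^3 = 16419.
And Σy = -484, Σt^3·y = -49656.
AᵀA·[α, β]ᵀ = Aᵀy becomes [[4, 159]; [159, 16419]]·[α, β]ᵀ = [-484, -49656]ᵀ.
Δ = 4·16419 − 159² = 40395.
α = ((-484)·16419 − 159·(-49656))/40395 = -17164/13465; β = (4·(-49656) − 159·(-484))/40395 = -40556/13465.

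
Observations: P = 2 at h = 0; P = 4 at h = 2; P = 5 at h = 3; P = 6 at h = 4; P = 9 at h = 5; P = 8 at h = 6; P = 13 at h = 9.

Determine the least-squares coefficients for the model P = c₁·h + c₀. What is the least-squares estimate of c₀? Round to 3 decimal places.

c₀ = 1.640

Sums needed: Σh·h = 171, Σh = 29, Σ1 = 7.
Moment sums: Σh·P = 257, ΣP = 47.
MᵀM·[c₁, c₀]ᵀ = MᵀP becomes [[171, 29]; [29, 7]]·[c₁, c₀]ᵀ = [257, 47]ᵀ.
Δ = 171·7 − 29² = 356.
c₁ = (257·7 − 29·47)/356 = 109/89; c₀ = (171·47 − 29·257)/356 = 146/89.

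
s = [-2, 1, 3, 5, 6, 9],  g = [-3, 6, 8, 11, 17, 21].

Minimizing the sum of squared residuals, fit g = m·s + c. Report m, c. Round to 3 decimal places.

m = 2.150, c = 2.115

The normal equations are: 156·m + 22·c = 382;  22·m + 6·c = 60.
Determinant 156·6 − 22² = 452.
m = (382·6 − 22·60)/452 = 243/113; c = (156·60 − 22·382)/452 = 239/113.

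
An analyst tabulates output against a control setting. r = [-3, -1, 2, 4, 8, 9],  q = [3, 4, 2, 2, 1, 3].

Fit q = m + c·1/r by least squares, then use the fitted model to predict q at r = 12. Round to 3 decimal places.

q̂ = 2.286

Forming MᵀM = [[6, -25/72]; [-25/72, 7525/5184]] and Mᵀq = [15, -73/24]ᵀ gives MᵀM·[m, c]ᵀ = Mᵀq.
Determinant 6·(7525/5184) − (-25/72)² = 44525/5184.
m = (15·(7525/5184) − (-25/72)·(-73/24))/(44525/5184) = 4296/1781; c = (6·(-73/24) − (-25/72)·15)/(44525/5184) = -67608/44525.
At r = 12: q̂ = (4296/1781)·(1) + (-67608/44525)·(1/12) = 101766/44525.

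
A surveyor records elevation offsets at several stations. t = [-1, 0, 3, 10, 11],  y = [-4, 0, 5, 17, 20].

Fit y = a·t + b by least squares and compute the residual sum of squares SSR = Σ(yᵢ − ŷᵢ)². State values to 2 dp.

With design matrix A, AᵀA = [[231, 23]; [23, 5]] and Aᵀy = [409, 38]ᵀ.
Eliminating b: 5·(row 1) − 23·(row 2) gives 626·a = 5·409 − 23·38 = 1171, so a = 1171/626.
Then b = (38 − 23·(1171/626))/5 = -629/626.
Residuals: -352/313, 629/626, 123/313, -439/626, 134/313; SSR = 1943/626.

SSR = 3.10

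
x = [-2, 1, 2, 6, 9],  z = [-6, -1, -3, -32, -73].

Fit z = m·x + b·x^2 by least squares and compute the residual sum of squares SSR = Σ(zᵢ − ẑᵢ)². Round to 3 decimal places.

Forming MᵀM = [[126, 946]; [946, 7890]] and Mᵀz = [-844, -7102]ᵀ gives MᵀM·[m, b]ᵀ = Mᵀz.
det = 126·7890 − 946² = 99224.
m = ((-844)·7890 − 946·(-7102))/99224 = 14833/24806; b = (126·(-7102) − 946·(-844))/99224 = -24107/24806.
Residuals: -11371/12403, -7766/12403, -3828/12403, -7469/12403, 4166/12403; SSR = 22366/12403.

SSR = 1.803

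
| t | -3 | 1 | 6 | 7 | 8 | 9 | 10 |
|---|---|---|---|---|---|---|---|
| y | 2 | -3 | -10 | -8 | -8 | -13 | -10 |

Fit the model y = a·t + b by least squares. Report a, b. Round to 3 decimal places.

a = -1.006, b = -1.679

The normal equations are: 340·a + 38·b = -406;  38·a + 7·b = -50.
(Σt·t = 340, Σt = 38, Σ1 = 7, Σt·y = -406, Σy = -50.)
Δ = 340·7 − 38² = 936.
a = ((-406)·7 − 38·(-50))/936 = -157/156; b = (340·(-50) − 38·(-406))/936 = -131/78.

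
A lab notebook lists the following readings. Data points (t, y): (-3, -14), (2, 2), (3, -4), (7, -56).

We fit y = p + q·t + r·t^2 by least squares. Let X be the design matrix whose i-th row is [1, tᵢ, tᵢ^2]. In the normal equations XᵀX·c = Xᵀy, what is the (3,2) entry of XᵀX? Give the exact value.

Row 3 ↔ basis t^2, column 2 ↔ basis t, so (XᵀX)_{3,2} = Σᵢ (t^2)·(t) = (9)·(-3) + (4)·(2) + (9)·(3) + (49)·(7) = 351.

351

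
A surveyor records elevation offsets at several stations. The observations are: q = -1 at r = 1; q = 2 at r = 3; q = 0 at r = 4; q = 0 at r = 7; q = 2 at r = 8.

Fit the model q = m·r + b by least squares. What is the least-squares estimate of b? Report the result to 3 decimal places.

From the data, Σr·r = 139, Σr = 23, Σ1 = 5.
Moment sums: Σr·q = 21, Σq = 3.
Determinant 139·5 − 23² = 166.
m = (21·5 − 23·3)/166 = 18/83; b = (139·3 − 23·21)/166 = -33/83.

b = -0.398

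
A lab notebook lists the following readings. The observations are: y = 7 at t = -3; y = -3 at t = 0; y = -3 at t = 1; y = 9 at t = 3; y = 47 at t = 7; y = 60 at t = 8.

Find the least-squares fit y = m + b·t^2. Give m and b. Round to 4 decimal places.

Forming MᵀM = [[6, 132]; [132, 6660]] and Mᵀy = [117, 6284]ᵀ gives MᵀM·[m, b]ᵀ = Mᵀy.
Eliminating b: 6660·(row 1) − 132·(row 2) gives 22536·m = 6660·117 − 132·6284 = -50268, so m = -4189/1878.
Then b = (6284 − 132·(-4189/1878))/6660 = 1855/1878.

m = -2.2306, b = 0.9878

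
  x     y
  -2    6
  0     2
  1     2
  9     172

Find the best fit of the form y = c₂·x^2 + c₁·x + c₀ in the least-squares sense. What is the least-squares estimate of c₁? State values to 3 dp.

Normal-equation sums: Σx^2·x^2 = 6578, Σx^2·x = 722, Σx^2 = 86, Σx·x = 86, Σx = 8, Σ1 = 4.
For Mᵀy: Σx^2·y = 13958, Σx·y = 1538, Σy = 182.
So MᵀM·[c₂, c₁, c₀]ᵀ = Mᵀy: [[6578, 722, 86]; [722, 86, 8]; [86, 8, 4]]·[c₂, c₁, c₀]ᵀ = [13958, 1538, 182]ᵀ.
Row-reducing yields c₂ = 1915/951, c₁ = 4516/4755, c₀ = 486/1585.

c₁ = 0.950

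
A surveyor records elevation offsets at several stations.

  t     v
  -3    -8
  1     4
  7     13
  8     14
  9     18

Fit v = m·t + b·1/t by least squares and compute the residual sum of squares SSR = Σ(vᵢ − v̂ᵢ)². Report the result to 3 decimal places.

SSR = 5.168

Sums needed: Σt·t = 204, Σt·1/t = 5, Σ1/t·1/t = 294529/254016.
For Aᵀv: Σt·v = 393, Σ1/t·v = 1031/84.
Determinant 204·(294529/254016) − 5² = 4477793/21168.
m = (393·(294529/254016) − 5·(1031/84))/(4477793/21168) = 33387059/17911172; b = (204·(1031/84) − 5·393)/(4477793/21168) = 11406528/4477793.
Residuals: -27919495/17911172, -7368483/17911172, -7382193/17911172, -5510832/4477793, 16847997/17911172; SSR = 92570873/17911172.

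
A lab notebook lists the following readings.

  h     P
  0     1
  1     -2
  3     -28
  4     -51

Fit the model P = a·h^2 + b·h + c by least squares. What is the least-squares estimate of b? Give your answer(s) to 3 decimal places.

XᵀX·[a, b, c]ᵀ = XᵀP reads: 338·a + 92·b + 26·c = -1070;  92·a + 26·b + 8·c = -290;  26·a + 8·b + 4·c = -80.
Solving the 3×3 system (Gaussian elimination) gives a = -10/3, b = 1/3, c = 1.

b = 0.333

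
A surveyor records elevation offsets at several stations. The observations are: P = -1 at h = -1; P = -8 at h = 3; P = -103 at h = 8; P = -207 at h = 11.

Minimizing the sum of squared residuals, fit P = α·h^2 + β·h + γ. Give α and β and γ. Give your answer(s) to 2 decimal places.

Normal-equation sums: Σh^2·h^2 = 18819, Σh^2·h = 1869, Σh^2 = 195, Σh·h = 195, Σh = 21, Σ1 = 4.
For XᵀP: Σh^2·P = -31712, Σh·P = -3124, ΣP = -319.
XᵀX·[α, β, γ]ᵀ = XᵀP becomes [[18819, 1869, 195]; [1869, 195, 21]; [195, 21, 4]]·[α, β, γ]ᵀ = [-31712, -3124, -319]ᵀ.
Row-reducing yields α = -48215/24936, β = 54457/24936, γ = 3164/1039.

α = -1.93, β = 2.18, γ = 3.05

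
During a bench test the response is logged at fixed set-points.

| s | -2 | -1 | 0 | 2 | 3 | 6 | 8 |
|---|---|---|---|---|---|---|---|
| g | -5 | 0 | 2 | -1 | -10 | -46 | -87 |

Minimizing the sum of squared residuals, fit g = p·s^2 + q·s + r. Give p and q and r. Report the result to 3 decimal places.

From the data, Σs^2·s^2 = 5506, Σs^2·s = 754, Σs^2 = 118, Σs·s = 118, Σs = 16, Σ1 = 7.
And Σs^2·g = -7338, Σs·g = -994, Σg = -147.
So XᵀX·[p, q, r]ᵀ = Xᵀg: [[5506, 754, 118]; [754, 118, 16]; [118, 16, 7]]·[p, q, r]ᵀ = [-7338, -994, -147]ᵀ.
Solving the 3×3 system (Gaussian elimination) gives p = -8993/6048, q = 23063/30240, r = 35113/15120.

p = -1.487, q = 0.763, r = 2.322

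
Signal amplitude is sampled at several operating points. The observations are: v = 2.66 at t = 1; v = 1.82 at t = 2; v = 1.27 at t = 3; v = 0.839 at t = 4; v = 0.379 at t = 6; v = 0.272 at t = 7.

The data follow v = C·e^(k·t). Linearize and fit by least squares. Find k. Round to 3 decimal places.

k = -0.385

Taking logs, ln v = k·t + ln C, so regress ln v on t.
Σt = 23.0000, Σ(t)² = 115.0000, Σln v = -0.6315, Σt·ln v = -12.7441.
Equations: 115.0000·k + 23.0000·ln C = -12.7441;  23.0000·k + 6·ln C = -0.6315.
Slope k = (n·Σt·ln v − Σt·Σln v)/(n·Σ(t)² − (Σt)²) = (6·-12.7441 − 23.0000·-0.6315)/161.0000 = -0.38472; ln C = (Σln v − k·Σt)/n = 1.36949.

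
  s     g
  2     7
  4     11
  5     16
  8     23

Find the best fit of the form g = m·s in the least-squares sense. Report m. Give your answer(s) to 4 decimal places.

m = 2.9541

With design matrix M, MᵀM = [[109]] and Mᵀg = [322]ᵀ.
Hence m = 322 / 109 ≈ 2.95413.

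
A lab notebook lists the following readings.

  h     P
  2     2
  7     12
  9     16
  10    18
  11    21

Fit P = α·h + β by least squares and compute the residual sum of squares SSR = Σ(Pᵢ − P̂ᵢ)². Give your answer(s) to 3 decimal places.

SSR = 0.598

Normal-equation sums: Σh·h = 355, Σh = 39, Σ1 = 5.
Moment sums: Σh·P = 643, ΣP = 69.
Normal equations: [[355, 39]; [39, 5]]·[α, β]ᵀ = [643, 69]ᵀ.
Determinant 355·5 − 39² = 254.
α = (643·5 − 39·69)/254 = 262/127; β = (355·69 − 39·643)/254 = -291/127.
Residuals: 21/127, -19/127, -35/127, -43/127, 76/127; SSR = 76/127.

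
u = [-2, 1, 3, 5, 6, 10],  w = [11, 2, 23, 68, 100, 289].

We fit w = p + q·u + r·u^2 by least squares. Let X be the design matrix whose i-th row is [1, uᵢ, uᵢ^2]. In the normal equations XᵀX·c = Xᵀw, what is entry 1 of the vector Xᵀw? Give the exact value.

Entry 1 ↔ basis 1, so (Xᵀw)_{1} = Σᵢ wᵢ = (1)·(11) + (1)·(2) + (1)·(23) + (1)·(68) + (1)·(100) + (1)·(289) = 493.

493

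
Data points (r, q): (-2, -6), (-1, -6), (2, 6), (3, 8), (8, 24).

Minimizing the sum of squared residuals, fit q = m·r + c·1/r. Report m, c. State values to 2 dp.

Sums needed: Σr·r = 82, Σr·1/r = 5, Σ1/r·1/r = 937/576.
Moment sums: Σr·q = 246, Σ1/r·q = 53/3.
XᵀX·[m, c]ᵀ = Xᵀq becomes [[82, 5]; [5, 937/576]]·[m, c]ᵀ = [246, 53/3]ᵀ.
Eliminating c: (937/576)·(row 1) − 5·(row 2) gives (31217/288)·m = (937/576)·246 − 5·(53/3) = 9979/32, so m = 89811/31217.
Then c = ((53/3) − 5·(89811/31217))/(937/576) = 62976/31217.

m = 2.88, c = 2.02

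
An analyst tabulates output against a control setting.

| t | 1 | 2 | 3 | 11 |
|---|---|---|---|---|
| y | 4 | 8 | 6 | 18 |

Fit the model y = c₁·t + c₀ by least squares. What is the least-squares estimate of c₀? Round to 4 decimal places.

c₀ = 3.3785

Forming MᵀM = [[135, 17]; [17, 4]] and Mᵀy = [236, 36]ᵀ gives MᵀM·[c₁, c₀]ᵀ = Mᵀy.
det = 135·4 − 17² = 251.
c₁ = (236·4 − 17·36)/251 = 332/251; c₀ = (135·36 − 17·236)/251 = 848/251.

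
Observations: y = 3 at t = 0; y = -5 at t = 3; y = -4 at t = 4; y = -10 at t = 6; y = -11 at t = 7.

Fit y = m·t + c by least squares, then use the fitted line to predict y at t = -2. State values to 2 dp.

The normal system XᵀX·[m, c]ᵀ = Xᵀy is [[110, 20]; [20, 5]]·[m, c]ᵀ = [-168, -27]ᵀ.
Δ = 110·5 − 20² = 150.
m = ((-168)·5 − 20·(-27))/150 = -2; c = (110·(-27) − 20·(-168))/150 = 13/5.
At t = -2: ŷ = (-2)·(-2) + (13/5)·(1) = 33/5.

ŷ = 6.60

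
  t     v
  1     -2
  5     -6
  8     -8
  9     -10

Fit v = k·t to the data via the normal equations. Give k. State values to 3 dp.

k = -1.088

Normal-equation sums: Σt·t = 171.
And Σt·v = -186.
k = (-186)/171 = -1.08772.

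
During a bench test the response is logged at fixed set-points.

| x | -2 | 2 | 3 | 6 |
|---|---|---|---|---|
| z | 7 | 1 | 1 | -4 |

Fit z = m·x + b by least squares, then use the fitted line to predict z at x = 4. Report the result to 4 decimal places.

Compute the Gram sums: Σx·x = 53, Σx = 9, Σ1 = 4.
And Σx·z = -33, Σz = 5.
Determinant 53·4 − 9² = 131.
m = ((-33)·4 − 9·5)/131 = -177/131; b = (53·5 − 9·(-33))/131 = 562/131.
At x = 4: ẑ = (-177/131)·(4) + (562/131)·(1) = -146/131.

ẑ = -1.1145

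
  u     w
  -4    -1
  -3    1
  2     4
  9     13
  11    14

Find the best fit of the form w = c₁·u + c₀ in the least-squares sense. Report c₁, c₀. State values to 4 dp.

The normal equations are: 231·c₁ + 15·c₀ = 280;  15·c₁ + 5·c₀ = 31.
(Σu·u = 231, Σu = 15, Σ1 = 5, Σu·w = 280, Σw = 31.)
Δ = 231·5 − 15² = 930.
c₁ = (280·5 − 15·31)/930 = 187/186; c₀ = (231·31 − 15·280)/930 = 987/310.

c₁ = 1.0054, c₀ = 3.1839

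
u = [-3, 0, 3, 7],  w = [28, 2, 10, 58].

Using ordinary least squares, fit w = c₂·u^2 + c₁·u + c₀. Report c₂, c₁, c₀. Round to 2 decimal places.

From the data, Σu^2·u^2 = 2563, Σu^2·u = 343, Σu^2 = 67, Σu·u = 67, Σu = 7, Σ1 = 4.
For Xᵀw: Σu^2·w = 3184, Σu·w = 352, Σw = 98.
So XᵀX·[c₂, c₁, c₀]ᵀ = Xᵀw: [[2563, 343, 67]; [343, 67, 7]; [67, 7, 4]]·[c₂, c₁, c₀]ᵀ = [3184, 352, 98]ᵀ.
Inverting the 3×3 Gram matrix, [c₂, c₁, c₀]ᵀ = [2428/1551, -4898/1551, 5902/1551]ᵀ.

c₂ = 1.57, c₁ = -3.16, c₀ = 3.81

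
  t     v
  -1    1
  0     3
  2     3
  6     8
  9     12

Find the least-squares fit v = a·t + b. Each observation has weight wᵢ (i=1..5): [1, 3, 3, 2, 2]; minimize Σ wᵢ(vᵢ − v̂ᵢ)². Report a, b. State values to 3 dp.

a = 1.042, b = 2.050

Setting ∂/∂a … = 0 gives: 247·a + 35·b = 329;  35·a + 11·b = 59.
(Σwᵢ·t·t = 247, Σwᵢ·t = 35, Σwᵢ·1 = 11, Σwᵢ·t·v = 329, Σwᵢ·v = 59.)
Eliminating b: 11·(row 1) − 35·(row 2) gives 1492·a = 11·329 − 35·59 = 1554, so a = 777/746.
Then b = (59 − 35·(777/746))/11 = 1529/746.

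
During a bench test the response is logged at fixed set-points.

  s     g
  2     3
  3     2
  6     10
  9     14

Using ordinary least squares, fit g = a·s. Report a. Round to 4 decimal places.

a = 1.5231

Compute the Gram sums: Σs·s = 130.
For Xᵀg: Σs·g = 198.
a = 198/130 = 1.52308.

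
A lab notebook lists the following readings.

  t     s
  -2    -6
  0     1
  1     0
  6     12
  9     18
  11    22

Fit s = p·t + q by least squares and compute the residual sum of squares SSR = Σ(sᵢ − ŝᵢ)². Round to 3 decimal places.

Sums needed: Σt·t = 243, Σt = 25, Σ1 = 6.
Right-hand side: Σt·s = 488, Σs = 47.
Normal equations: [[243, 25]; [25, 6]]·[p, q]ᵀ = [488, 47]ᵀ.
Determinant 243·6 − 25² = 833.
p = (488·6 − 25·47)/833 = 1753/833; q = (243·47 − 25·488)/833 = -779/833.
Residuals: -713/833, 1612/833, -974/833, 257/833, -4/833, -178/833; SSR = 4986/833.

SSR = 5.986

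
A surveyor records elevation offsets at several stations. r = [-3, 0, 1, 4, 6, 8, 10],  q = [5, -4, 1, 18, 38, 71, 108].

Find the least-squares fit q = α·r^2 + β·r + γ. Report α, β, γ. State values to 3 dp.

The normal equations are: 15730·α + 1766·β + 226·γ = 17046;  1766·α + 226·β + 26·γ = 1934;  226·α + 26·β + 7·γ = 237.
(Σr^2·r^2 = 15730, Σr^2·r = 1766, Σr^2 = 226, Σr·r = 226, Σr = 26, Σ1 = 7, Σr^2·q = 17046, Σr·q = 1934, Σq = 237.)
Row-reducing yields α = 17467/16989, β = 13267/16989, γ = -12671/5663.

α = 1.028, β = 0.781, γ = -2.238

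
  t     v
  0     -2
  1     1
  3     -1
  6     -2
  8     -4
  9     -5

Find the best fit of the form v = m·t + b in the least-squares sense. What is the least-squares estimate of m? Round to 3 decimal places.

m = -0.468

MᵀM·[m, b]ᵀ = Mᵀv reads: 191·m + 27·b = -91;  27·m + 6·b = -13.
(Σt·t = 191, Σt = 27, Σ1 = 6, Σt·v = -91, Σv = -13.)
Δ = 191·6 − 27² = 417.
m = ((-91)·6 − 27·(-13))/417 = -65/139; b = (191·(-13) − 27·(-91))/417 = -26/417.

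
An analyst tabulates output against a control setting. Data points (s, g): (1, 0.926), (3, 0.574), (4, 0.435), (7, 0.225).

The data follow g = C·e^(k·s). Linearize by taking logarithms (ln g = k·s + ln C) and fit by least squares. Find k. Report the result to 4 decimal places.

k = -0.2362

Taking logs, ln g = k·s + ln C, so regress ln g on s.
Σs = 15.0000, Σ(s)² = 75.0000, Σln g = -2.9561, Σs·ln g = -15.5135.
Normal system: [[75.0000, 15.0000]; [15.0000, 4]]·[k, ln C]ᵀ = [-15.5135, -2.9561]ᵀ.
Slope k = (n·Σs·ln g − Σs·Σln g)/(n·Σ(s)² − (Σs)²) = (4·-15.5135 − 15.0000·-2.9561)/75.0000 = -0.23617; ln C = (Σln g − k·Σs)/n = 0.14662.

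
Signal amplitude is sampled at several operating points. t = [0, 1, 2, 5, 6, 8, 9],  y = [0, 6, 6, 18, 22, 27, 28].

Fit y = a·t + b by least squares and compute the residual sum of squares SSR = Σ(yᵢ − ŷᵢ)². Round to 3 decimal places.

SSR = 13.707

Compute the Gram sums: Σt·t = 211, Σt = 31, Σ1 = 7.
And Σt·y = 708, Σy = 107.
XᵀX·[a, b]ᵀ = Xᵀy becomes [[211, 31]; [31, 7]]·[a, b]ᵀ = [708, 107]ᵀ.
det = 211·7 − 31² = 516.
a = (708·7 − 31·107)/516 = 1639/516; b = (211·107 − 31·708)/516 = 629/516.
Residuals: -629/516, 69/43, -811/516, 116/129, 889/516, 191/516, -233/129; SSR = 7073/516.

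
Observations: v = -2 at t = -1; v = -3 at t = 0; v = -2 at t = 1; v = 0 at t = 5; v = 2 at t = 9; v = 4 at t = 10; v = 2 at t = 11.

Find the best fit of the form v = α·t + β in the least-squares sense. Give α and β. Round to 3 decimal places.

α = 0.487, β = -2.292

The normal equations are: 329·α + 35·β = 80;  35·α + 7·β = 1.
(Σt·t = 329, Σt = 35, Σ1 = 7, Σt·v = 80, Σv = 1.)
Eliminating β: 7·(row 1) − 35·(row 2) gives 1078·α = 7·80 − 35·1 = 525, so α = 75/154.
Then β = (1 − 35·(75/154))/7 = -353/154.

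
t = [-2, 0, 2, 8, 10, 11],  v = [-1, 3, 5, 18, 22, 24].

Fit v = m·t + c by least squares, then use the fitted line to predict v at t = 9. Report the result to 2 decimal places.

Forming XᵀX = [[293, 29]; [29, 6]] and Xᵀv = [640, 71]ᵀ gives XᵀX·[m, c]ᵀ = Xᵀv.
Eliminating c: 6·(row 1) − 29·(row 2) gives 917·m = 6·640 − 29·71 = 1781, so m = 1781/917.
Then c = (71 − 29·(1781/917))/6 = 2243/917.
At t = 9: v̂ = (1781/917)·(9) + (2243/917)·(1) = 18272/917.

v̂ = 19.93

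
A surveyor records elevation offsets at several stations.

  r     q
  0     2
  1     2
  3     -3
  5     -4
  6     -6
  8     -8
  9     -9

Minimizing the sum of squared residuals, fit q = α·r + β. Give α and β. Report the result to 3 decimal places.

α = -1.279, β = 2.131

Entries of XᵀX: Σr·r = 216, Σr = 32, Σ1 = 7.
Right-hand side: Σr·q = -208, Σq = -26.
Normal equations: [[216, 32]; [32, 7]]·[α, β]ᵀ = [-208, -26]ᵀ.
Δ = 216·7 − 32² = 488.
α = ((-208)·7 − 32·(-26))/488 = -78/61; β = (216·(-26) − 32·(-208))/488 = 130/61.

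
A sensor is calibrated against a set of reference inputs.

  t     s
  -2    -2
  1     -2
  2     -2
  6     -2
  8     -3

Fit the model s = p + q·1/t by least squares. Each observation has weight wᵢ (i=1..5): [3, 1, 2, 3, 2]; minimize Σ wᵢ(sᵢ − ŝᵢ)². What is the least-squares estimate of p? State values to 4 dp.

Setting ∂/∂p … = 0 gives: 11·p + (5/4)·q = -24;  (5/4)·p + (227/96)·q = -11/4.
det = 11·(227/96) − (5/4)² = 2347/96.
p = ((-24)·(227/96) − (5/4)·(-11/4))/(2347/96) = -5118/2347; q = (11·(-11/4) − (5/4)·(-24))/(2347/96) = -24/2347.

p = -2.1807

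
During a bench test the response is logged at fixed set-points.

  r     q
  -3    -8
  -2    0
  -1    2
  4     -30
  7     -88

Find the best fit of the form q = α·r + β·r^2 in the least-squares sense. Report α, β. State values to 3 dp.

Compute the Gram sums: Σr·r = 79, Σr·r^2 = 371, Σr^2·r^2 = 2755.
For Xᵀq: Σr·q = -714, Σr^2·q = -4862.
So XᵀX·[α, β]ᵀ = Xᵀq: [[79, 371]; [371, 2755]]·[α, β]ᵀ = [-714, -4862]ᵀ.
Eliminating β: 2755·(row 1) − 371·(row 2) gives 80004·α = 2755·(-714) − 371·(-4862) = -163268, so α = -40817/20001.
Then β = ((-4862) − 371·(-40817/20001))/2755 = -29801/20001.

α = -2.041, β = -1.490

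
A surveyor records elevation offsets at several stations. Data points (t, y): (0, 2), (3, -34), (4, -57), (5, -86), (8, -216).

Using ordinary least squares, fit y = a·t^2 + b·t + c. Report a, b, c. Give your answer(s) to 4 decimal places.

Sums needed: Σt^2·t^2 = 5058, Σt^2·t = 728, Σt^2 = 114, Σt·t = 114, Σt = 20, Σ1 = 5.
And Σt^2·y = -17192, Σt·y = -2488, Σy = -391.
Inverting the 3×3 Gram matrix, [a, b, c]ᵀ = [-2213/707, -25666/12019, 20537/12019]ᵀ.

a = -3.1301, b = -2.1355, c = 1.7087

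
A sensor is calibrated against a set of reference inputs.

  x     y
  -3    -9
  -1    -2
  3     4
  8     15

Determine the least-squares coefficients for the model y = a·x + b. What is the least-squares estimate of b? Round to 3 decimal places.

b = -1.636

Sums needed: Σx·x = 83, Σx = 7, Σ1 = 4.
Right-hand side: Σx·y = 161, Σy = 8.
Normal equations: [[83, 7]; [7, 4]]·[a, b]ᵀ = [161, 8]ᵀ.
Eliminating b: 4·(row 1) − 7·(row 2) gives 283·a = 4·161 − 7·8 = 588, so a = 588/283.
Then b = (8 − 7·(588/283))/4 = -463/283.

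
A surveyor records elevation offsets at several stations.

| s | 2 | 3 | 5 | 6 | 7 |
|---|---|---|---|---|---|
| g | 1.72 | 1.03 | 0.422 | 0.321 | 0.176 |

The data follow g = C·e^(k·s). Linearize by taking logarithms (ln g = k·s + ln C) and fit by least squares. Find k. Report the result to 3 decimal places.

k = -0.440

Linearized form: ln g = k·s + ln C. From the 5 transformed points,
AᵀA = [[123.0000, 23.0000]; [23.0000, 5]], rhs = [-22.1192, -3.1645]ᵀ  (here Σs = 23.0000, Σ(s)² = 123.0000, Σln g = -3.1645, Σs·ln g = -22.1192).
Solving (det = 86.0000): k = -0.43969, ln C = 1.38970.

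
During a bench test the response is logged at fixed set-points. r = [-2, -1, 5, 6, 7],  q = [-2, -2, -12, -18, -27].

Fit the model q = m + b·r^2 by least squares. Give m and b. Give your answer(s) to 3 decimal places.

m = -0.279, b = -0.518

With design matrix A, AᵀA = [[5, 115]; [115, 4339]] and Aᵀq = [-61, -2281]ᵀ.
Determinant 5·4339 − 115² = 8470.
m = ((-61)·4339 − 115·(-2281))/8470 = -1182/4235; b = (5·(-2281) − 115·(-61))/8470 = -439/847.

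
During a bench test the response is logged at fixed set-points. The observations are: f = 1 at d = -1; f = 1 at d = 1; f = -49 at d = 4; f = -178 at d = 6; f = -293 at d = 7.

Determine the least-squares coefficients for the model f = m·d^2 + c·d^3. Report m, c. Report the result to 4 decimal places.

m = 0.9442, c = -0.9873

MᵀM·[m, c]ᵀ = Mᵀf reads: 3955·m + 25607·c = -21547;  25607·m + 168403·c = -142083.
Δ = 3955·168403 − 25607² = 10315416.
m = ((-21547)·168403 − 25607·(-142083))/10315416 = 83965/88926; c = (3955·(-142083) − 25607·(-21547))/10315416 = -2546059/2578854.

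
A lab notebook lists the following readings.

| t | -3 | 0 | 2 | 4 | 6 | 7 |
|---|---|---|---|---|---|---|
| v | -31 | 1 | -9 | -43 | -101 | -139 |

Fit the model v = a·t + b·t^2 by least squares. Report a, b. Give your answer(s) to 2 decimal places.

a = 1.32, b = -3.02

Entries of AᵀA: Σt·t = 114, Σt·t^2 = 604, Σt^2·t^2 = 4050.
And Σt·v = -1676, Σt^2·v = -11450.
AᵀA·[a, b]ᵀ = Aᵀv becomes [[114, 604]; [604, 4050]]·[a, b]ᵀ = [-1676, -11450]ᵀ.
Eliminating b: 4050·(row 1) − 604·(row 2) gives 96884·a = 4050·(-1676) − 604·(-11450) = 128000, so a = 32000/24221.
Then b = ((-11450) − 604·(32000/24221))/4050 = -73249/24221.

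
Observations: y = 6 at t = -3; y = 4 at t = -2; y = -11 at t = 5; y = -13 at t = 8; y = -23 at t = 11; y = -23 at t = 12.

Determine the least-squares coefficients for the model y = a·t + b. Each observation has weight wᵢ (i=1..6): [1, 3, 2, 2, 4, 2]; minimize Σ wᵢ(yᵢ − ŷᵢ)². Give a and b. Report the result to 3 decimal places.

a = -1.987, b = 0.065

From the data, Σwᵢ·t·t = 971, Σwᵢ·t = 85, Σwᵢ·1 = 14.
And Σwᵢ·t·y = -1924, Σwᵢ·y = -168.
Normal equations: [[971, 85]; [85, 14]]·[a, b]ᵀ = [-1924, -168]ᵀ.
det = 971·14 − 85² = 6369.
a = ((-1924)·14 − 85·(-168))/6369 = -12656/6369; b = (971·(-168) − 85·(-1924))/6369 = 412/6369.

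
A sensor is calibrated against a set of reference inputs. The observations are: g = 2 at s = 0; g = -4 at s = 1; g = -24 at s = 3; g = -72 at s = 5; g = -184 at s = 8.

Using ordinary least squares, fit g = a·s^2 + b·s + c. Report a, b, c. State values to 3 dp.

a = -2.871, b = -0.155, c = 0.971

Forming AᵀA = [[4803, 665, 99]; [665, 99, 17]; [99, 17, 5]] and Aᵀg = [-13796, -1908, -282]ᵀ gives AᵀA·[a, b, c]ᵀ = Aᵀg.
Row-reducing yields a = -8323/2899, b = -448/2899, c = 2815/2899.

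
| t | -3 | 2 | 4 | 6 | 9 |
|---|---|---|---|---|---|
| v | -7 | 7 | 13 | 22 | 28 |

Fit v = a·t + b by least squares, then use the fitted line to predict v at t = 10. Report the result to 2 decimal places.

v̂ = 31.85

Entries of XᵀX: Σt·t = 146, Σt = 18, Σ1 = 5.
And Σt·v = 471, Σv = 63.
Eliminating b: 5·(row 1) − 18·(row 2) gives 406·a = 5·471 − 18·63 = 1221, so a = 1221/406.
Then b = (63 − 18·(1221/406))/5 = 360/203.
At t = 10: v̂ = (1221/406)·(10) + (360/203)·(1) = 6465/203.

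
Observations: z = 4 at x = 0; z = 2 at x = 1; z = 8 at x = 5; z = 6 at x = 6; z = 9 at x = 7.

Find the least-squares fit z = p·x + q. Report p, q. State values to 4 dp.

p = 0.7938, q = 2.7835

Sums needed: Σx·x = 111, Σx = 19, Σ1 = 5.
Moment sums: Σx·z = 141, Σz = 29.
So AᵀA·[p, q]ᵀ = Aᵀz: [[111, 19]; [19, 5]]·[p, q]ᵀ = [141, 29]ᵀ.
Eliminating q: 5·(row 1) − 19·(row 2) gives 194·p = 5·141 − 19·29 = 154, so p = 77/97.
Then q = (29 − 19·(77/97))/5 = 270/97.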